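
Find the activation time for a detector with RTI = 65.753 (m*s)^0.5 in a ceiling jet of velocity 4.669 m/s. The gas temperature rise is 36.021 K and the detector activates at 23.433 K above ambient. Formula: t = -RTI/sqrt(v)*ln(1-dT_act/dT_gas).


dT_act/dT_gas = 0.65054
ln(1 - 0.65054) = -1.0514
t = -65.753 / sqrt(4.669) * -1.0514 = 31.993 s

31.993 s


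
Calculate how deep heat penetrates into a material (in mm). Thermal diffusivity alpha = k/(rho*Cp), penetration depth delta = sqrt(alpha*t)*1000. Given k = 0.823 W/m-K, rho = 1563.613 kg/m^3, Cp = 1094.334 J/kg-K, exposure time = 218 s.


alpha = 0.823 / (1563.613 * 1094.334) = 4.8097e-07 m^2/s
alpha * t = 0.00010485
delta = sqrt(0.00010485) * 1000 = 10.240 mm

10.240 mm


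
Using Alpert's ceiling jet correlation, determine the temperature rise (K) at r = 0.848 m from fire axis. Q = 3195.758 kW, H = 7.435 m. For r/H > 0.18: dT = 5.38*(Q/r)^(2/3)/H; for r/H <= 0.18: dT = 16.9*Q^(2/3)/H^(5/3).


r/H = 0.848 / 7.435 = 0.11406
r/H <= 0.18, so dT = 16.9*Q^(2/3)/H^(5/3)
Q^(2/3) = 216.96
H^(5/3) = 28.323
dT = 16.9 * 216.96 / 28.323 = 129.46 K

129.46 K


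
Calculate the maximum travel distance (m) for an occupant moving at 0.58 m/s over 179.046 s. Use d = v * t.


d = 0.58 * 179.046 = 103.85 m

103.85 m


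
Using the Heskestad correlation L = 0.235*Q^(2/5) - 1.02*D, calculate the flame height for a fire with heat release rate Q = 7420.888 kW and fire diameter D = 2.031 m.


Q^(2/5) = 35.333
0.235 * Q^(2/5) = 8.3033
1.02 * D = 2.0716
L = 6.2317 m

6.2317 m


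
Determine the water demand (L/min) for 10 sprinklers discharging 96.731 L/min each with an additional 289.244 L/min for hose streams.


Sprinkler demand = 10 * 96.731 = 967.31 L/min
Total = 967.31 + 289.244 = 1256.554 L/min

1256.554 L/min


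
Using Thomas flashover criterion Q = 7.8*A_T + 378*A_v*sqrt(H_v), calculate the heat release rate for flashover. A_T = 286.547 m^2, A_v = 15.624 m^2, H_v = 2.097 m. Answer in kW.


7.8*A_T = 2235.1
sqrt(H_v) = 1.4481
378*A_v*sqrt(H_v) = 8552.3
Q = 2235.1 + 8552.3 = 10787 kW

10787 kW


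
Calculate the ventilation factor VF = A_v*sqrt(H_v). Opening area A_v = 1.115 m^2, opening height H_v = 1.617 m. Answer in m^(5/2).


sqrt(H_v) = 1.2716
VF = 1.115 * 1.2716 = 1.4178 m^(5/2)

1.4178 m^(5/2)


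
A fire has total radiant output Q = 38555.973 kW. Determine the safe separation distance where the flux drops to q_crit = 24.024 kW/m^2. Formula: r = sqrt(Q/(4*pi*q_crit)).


4*pi*q_crit = 301.89
Q/(4*pi*q_crit) = 127.71
r = sqrt(127.71) = 11.301 m

11.301 m


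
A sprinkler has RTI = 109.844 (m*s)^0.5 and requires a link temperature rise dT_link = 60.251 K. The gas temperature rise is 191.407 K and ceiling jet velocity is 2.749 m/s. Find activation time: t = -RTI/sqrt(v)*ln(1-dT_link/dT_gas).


dT_link/dT_gas = 0.31478
ln(1 - 0.31478) = -0.37801
t = -109.844 / sqrt(2.749) * -0.37801 = 25.044 s

25.044 s


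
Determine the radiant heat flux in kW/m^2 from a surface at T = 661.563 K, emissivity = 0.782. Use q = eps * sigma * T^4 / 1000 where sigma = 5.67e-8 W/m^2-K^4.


T^4 = 1.9155e+11
q = 0.782 * 5.67e-8 * 1.9155e+11 / 1000 = 8.4933 kW/m^2

8.4933 kW/m^2


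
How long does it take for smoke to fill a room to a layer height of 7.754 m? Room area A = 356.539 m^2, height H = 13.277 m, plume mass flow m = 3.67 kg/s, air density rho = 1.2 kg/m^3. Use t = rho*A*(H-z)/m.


H - z = 5.523 m
t = 1.2 * 356.539 * 5.523 / 3.67 = 643.87 s

643.87 s


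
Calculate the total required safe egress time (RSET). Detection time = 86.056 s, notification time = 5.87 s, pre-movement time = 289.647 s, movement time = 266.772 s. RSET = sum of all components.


Total = 86.056 + 5.87 + 289.647 + 266.772 = 648.345 s

648.345 s


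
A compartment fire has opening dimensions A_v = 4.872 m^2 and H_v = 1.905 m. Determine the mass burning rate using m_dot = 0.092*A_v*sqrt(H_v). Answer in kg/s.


sqrt(H_v) = 1.3802
m_dot = 0.092 * 4.872 * 1.3802 = 0.61865 kg/s

0.61865 kg/s


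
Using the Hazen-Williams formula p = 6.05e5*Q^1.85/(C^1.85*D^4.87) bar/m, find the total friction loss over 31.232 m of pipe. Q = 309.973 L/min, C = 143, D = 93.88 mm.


Q^1.85 = 40640
C^1.85 = 9713.4
D^4.87 = 4.0405e+09
p/m = 0.00062647 bar/m
p_total = 0.00062647 * 31.232 = 0.019566 bar

0.019566 bar


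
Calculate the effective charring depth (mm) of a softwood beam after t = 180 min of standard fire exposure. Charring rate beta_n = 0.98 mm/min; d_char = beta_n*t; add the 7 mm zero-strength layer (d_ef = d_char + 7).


d_char = 0.98 * 180 = 176.4 mm
d_ef = 176.4 + 1.0*7 = 183.4 mm

183.4 mm


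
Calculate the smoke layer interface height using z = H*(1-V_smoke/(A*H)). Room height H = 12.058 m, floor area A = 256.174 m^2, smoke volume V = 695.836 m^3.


V/(A*H) = 0.22527
1 - 0.22527 = 0.77473
z = 12.058 * 0.77473 = 9.3417 m

9.3417 m


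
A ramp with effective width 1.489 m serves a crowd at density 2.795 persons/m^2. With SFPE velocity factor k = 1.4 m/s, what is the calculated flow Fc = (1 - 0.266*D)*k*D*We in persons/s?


1 - 0.266*D = 1 - 0.266*2.795 = 0.25653
Fs = 0.25653 * 1.4 * 2.795 = 1.0038 persons/(s*m)
Fc = 1.0038 * 1.489 = 1.4947 persons/s

1.4947 persons/s


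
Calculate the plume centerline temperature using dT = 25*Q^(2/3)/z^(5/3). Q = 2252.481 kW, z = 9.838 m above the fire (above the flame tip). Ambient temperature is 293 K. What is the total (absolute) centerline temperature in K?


Q^(2/3) = 171.83
z^(5/3) = 45.169
dT = 25 * 171.83 / 45.169 = 95.105 K
T = 293 + 95.105 = 388.10 K

388.10 K


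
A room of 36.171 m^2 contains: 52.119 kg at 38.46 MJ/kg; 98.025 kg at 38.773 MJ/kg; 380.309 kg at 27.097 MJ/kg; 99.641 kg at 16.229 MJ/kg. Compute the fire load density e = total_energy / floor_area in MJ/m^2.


Total energy = 52.119*38.46 + 98.025*38.773 + 380.309*27.097 + 99.641*16.229
= 2004.497 + 3800.723 + 10305.23 + 1617.074
= 17727.53 MJ
e = 17727.53 / 36.171 = 490.10 MJ/m^2

490.10 MJ/m^2


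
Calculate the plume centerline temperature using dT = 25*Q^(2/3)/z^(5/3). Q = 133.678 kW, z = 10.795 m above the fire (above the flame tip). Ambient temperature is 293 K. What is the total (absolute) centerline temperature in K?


Q^(2/3) = 26.144
z^(5/3) = 52.728
dT = 25 * 26.144 / 52.728 = 12.396 K
T = 293 + 12.396 = 305.40 K

305.40 K


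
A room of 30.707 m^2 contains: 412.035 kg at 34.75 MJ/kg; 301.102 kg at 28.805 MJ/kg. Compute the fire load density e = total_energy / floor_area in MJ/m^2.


Total energy = 412.035*34.75 + 301.102*28.805
= 14318.22 + 8673.243
= 22991.46 MJ
e = 22991.46 / 30.707 = 748.74 MJ/m^2

748.74 MJ/m^2


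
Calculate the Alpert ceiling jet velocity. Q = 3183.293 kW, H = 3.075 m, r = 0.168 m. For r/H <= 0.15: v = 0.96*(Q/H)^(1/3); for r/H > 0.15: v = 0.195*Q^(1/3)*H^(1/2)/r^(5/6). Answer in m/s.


r/H = 0.168 / 3.075 = 0.054634
r/H <= 0.15, so v = 0.96*(Q/H)^(1/3)
Q/H = 1035.2
(Q/H)^(1/3) = 10.116
v = 0.96 * 10.116 = 9.7114 m/s

9.7114 m/s


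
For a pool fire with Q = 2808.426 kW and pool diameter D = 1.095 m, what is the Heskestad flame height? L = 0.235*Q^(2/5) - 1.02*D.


Q^(2/5) = 23.954
0.235 * Q^(2/5) = 5.6293
1.02 * D = 1.1169
L = 4.5124 m

4.5124 m


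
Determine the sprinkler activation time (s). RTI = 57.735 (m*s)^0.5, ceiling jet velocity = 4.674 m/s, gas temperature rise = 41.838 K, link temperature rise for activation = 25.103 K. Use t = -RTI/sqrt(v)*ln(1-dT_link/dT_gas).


dT_link/dT_gas = 0.60000
ln(1 - 0.60000) = -0.91630
t = -57.735 / sqrt(4.674) * -0.91630 = 24.470 s

24.470 s


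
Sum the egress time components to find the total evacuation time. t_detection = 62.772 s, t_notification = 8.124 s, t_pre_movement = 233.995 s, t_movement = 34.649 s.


Total = 62.772 + 8.124 + 233.995 + 34.649 = 339.54 s

339.54 s


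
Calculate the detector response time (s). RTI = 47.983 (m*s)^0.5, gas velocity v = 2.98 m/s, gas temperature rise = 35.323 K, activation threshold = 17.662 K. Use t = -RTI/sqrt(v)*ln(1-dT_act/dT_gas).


dT_act/dT_gas = 0.50001
ln(1 - 0.50001) = -0.69318
t = -47.983 / sqrt(2.98) * -0.69318 = 19.267 s

19.267 s


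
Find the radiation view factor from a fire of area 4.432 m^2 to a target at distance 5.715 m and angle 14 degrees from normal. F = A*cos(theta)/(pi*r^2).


cos(14 deg) = 0.97030
pi*r^2 = 102.61
F = 4.432 * 0.97030 / 102.61 = 0.041910

0.041910


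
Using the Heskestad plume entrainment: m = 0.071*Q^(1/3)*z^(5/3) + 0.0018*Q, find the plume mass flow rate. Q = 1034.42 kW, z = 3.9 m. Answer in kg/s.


Q^(1/3) = 10.113
z^(5/3) = 9.6629
First term = 0.071 * 10.113 * 9.6629 = 6.9385
Second term = 0.0018 * 1034.42 = 1.8620
m = 8.8004 kg/s

8.8004 kg/s


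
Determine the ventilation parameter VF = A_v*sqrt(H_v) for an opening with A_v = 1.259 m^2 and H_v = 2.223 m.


sqrt(H_v) = 1.4910
VF = 1.259 * 1.4910 = 1.8771 m^(5/2)

1.8771 m^(5/2)


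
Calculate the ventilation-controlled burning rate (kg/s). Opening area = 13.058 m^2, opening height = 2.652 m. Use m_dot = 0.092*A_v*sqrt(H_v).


sqrt(H_v) = 1.6285
m_dot = 0.092 * 13.058 * 1.6285 = 1.9564 kg/s

1.9564 kg/s


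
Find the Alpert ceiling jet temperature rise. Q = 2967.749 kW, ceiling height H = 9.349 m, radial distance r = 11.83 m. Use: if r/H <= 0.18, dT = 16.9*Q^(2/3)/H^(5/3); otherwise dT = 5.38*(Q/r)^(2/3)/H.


r/H = 11.83 / 9.349 = 1.2654
r/H > 0.18, so dT = 5.38*(Q/r)^(2/3)/H
Q/r = 250.87
(Q/r)^(2/3) = 39.777
dT = 5.38 * 39.777 / 9.349 = 22.890 K

22.890 K


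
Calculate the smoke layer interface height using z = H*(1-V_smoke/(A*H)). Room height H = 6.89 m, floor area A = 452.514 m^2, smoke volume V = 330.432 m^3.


V/(A*H) = 0.10598
1 - 0.10598 = 0.89402
z = 6.89 * 0.89402 = 6.1598 m

6.1598 m


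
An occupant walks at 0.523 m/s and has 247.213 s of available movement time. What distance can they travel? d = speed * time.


d = 0.523 * 247.213 = 129.29 m

129.29 m


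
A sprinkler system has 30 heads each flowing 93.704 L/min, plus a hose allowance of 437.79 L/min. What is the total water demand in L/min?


Sprinkler demand = 30 * 93.704 = 2811.12 L/min
Total = 2811.12 + 437.79 = 3248.91 L/min

3248.91 L/min


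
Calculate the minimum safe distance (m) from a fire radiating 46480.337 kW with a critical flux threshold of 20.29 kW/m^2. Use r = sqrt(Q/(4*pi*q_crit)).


4*pi*q_crit = 254.97
Q/(4*pi*q_crit) = 182.30
r = sqrt(182.30) = 13.502 m

13.502 m


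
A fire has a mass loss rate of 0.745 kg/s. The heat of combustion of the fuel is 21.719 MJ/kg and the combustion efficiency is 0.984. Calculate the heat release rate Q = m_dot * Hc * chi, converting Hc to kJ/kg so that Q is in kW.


Hc = 21.719 MJ/kg = 21.719 * 1000 kJ/kg = 21719 kJ/kg
Q = 0.745 kg/s * 21719 kJ/kg * 0.984 = 15922 kW

15922 kW


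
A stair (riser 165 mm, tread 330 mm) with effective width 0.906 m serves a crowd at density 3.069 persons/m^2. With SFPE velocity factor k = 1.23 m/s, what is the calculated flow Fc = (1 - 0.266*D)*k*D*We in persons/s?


1 - 0.266*D = 1 - 0.266*3.069 = 0.18365
Fs = 0.18365 * 1.23 * 3.069 = 0.69324 persons/(s*m)
Fc = 0.69324 * 0.906 = 0.62808 persons/s

0.62808 persons/s


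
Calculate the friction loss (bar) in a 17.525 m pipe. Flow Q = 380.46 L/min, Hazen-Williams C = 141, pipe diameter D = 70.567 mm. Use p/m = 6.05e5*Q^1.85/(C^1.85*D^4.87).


Q^1.85 = 59371
C^1.85 = 9463.6
D^4.87 = 1.0062e+09
p/m = 0.0037721 bar/m
p_total = 0.0037721 * 17.525 = 0.066106 bar

0.066106 bar


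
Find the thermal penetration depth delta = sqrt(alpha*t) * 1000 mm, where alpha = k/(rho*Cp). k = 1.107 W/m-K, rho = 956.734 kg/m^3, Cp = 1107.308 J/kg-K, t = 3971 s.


alpha = 1.107 / (956.734 * 1107.308) = 1.0449e-06 m^2/s
alpha * t = 0.0041494
delta = sqrt(0.0041494) * 1000 = 64.416 mm

64.416 mm


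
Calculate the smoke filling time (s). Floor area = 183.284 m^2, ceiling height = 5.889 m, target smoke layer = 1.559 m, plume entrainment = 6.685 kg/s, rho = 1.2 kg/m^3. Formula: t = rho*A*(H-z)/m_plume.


H - z = 4.33 m
t = 1.2 * 183.284 * 4.33 / 6.685 = 142.46 s

142.46 s


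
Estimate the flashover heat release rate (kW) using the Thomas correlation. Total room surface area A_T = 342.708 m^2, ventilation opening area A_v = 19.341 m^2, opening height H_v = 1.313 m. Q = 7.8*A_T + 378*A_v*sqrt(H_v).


7.8*A_T = 2673.1
sqrt(H_v) = 1.1459
378*A_v*sqrt(H_v) = 8377.3
Q = 2673.1 + 8377.3 = 11050 kW

11050 kW


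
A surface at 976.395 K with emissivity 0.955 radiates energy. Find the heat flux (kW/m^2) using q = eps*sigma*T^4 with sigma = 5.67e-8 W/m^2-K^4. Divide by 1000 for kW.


T^4 = 9.0887e+11
q = 0.955 * 5.67e-8 * 9.0887e+11 / 1000 = 49.214 kW/m^2

49.214 kW/m^2


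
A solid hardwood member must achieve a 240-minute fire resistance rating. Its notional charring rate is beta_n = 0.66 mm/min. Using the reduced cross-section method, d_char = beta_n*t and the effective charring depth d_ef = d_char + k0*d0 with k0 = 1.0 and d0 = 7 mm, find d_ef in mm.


d_char = 0.66 * 240 = 158.4 mm
d_ef = 158.4 + 1.0*7 = 165.4 mm

165.4 mm


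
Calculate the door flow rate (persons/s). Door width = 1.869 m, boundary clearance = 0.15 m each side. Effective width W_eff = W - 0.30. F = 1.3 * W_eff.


W_eff = 1.869 - 0.30 = 1.569 m
F = 1.3 * 1.569 = 2.0397 persons/s

2.0397 persons/s


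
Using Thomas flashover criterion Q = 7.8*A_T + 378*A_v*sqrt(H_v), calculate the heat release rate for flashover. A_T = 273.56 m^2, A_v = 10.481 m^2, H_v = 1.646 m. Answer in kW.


7.8*A_T = 2133.768
sqrt(H_v) = 1.2830
378*A_v*sqrt(H_v) = 5082.9
Q = 2133.768 + 5082.9 = 7216.6 kW

7216.6 kW


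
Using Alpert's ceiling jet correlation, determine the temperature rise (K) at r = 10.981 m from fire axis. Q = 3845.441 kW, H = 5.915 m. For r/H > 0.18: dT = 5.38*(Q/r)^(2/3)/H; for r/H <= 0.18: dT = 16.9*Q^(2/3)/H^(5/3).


r/H = 10.981 / 5.915 = 1.8565
r/H > 0.18, so dT = 5.38*(Q/r)^(2/3)/H
Q/r = 350.19
(Q/r)^(2/3) = 49.682
dT = 5.38 * 49.682 / 5.915 = 45.189 K

45.189 K


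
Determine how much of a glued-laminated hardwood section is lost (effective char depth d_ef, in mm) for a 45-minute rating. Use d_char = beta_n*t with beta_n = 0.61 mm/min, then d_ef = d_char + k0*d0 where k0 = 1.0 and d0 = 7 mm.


d_char = 0.61 * 45 = 27.45 mm
d_ef = 27.45 + 1.0*7 = 34.45 mm

34.45 mm


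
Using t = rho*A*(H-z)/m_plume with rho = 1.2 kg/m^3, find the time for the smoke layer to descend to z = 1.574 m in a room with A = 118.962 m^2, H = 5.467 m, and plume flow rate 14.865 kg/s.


H - z = 3.893 m
t = 1.2 * 118.962 * 3.893 / 14.865 = 37.386 s

37.386 s


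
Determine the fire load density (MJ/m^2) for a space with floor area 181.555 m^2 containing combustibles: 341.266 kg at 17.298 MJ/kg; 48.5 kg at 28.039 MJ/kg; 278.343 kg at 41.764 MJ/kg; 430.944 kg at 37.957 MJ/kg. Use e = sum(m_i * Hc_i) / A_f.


Total energy = 341.266*17.298 + 48.5*28.039 + 278.343*41.764 + 430.944*37.957
= 5903.219 + 1359.892 + 11624.72 + 16357.34
= 35245.17 MJ
e = 35245.17 / 181.555 = 194.13 MJ/m^2

194.13 MJ/m^2


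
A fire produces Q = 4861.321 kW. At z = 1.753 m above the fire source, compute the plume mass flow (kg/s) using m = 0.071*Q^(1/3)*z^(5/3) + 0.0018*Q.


Q^(1/3) = 16.940
z^(5/3) = 2.5486
First term = 0.071 * 16.940 * 2.5486 = 3.0653
Second term = 0.0018 * 4861.321 = 8.7504
m = 11.816 kg/s

11.816 kg/s


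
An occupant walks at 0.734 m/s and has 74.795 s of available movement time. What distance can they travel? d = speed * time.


d = 0.734 * 74.795 = 54.900 m

54.900 m


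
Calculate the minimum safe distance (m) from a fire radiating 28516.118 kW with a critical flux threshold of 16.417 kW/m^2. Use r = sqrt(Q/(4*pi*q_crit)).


4*pi*q_crit = 206.30
Q/(4*pi*q_crit) = 138.23
r = sqrt(138.23) = 11.757 m

11.757 m


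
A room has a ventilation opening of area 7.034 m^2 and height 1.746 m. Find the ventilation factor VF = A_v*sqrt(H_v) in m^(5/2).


sqrt(H_v) = 1.3214
VF = 7.034 * 1.3214 = 9.2945 m^(5/2)

9.2945 m^(5/2)


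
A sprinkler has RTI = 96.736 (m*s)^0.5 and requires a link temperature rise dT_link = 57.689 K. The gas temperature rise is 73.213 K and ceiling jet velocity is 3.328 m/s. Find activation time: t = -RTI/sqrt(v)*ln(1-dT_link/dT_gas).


dT_link/dT_gas = 0.78796
ln(1 - 0.78796) = -1.5510
t = -96.736 / sqrt(3.328) * -1.5510 = 82.244 s

82.244 s


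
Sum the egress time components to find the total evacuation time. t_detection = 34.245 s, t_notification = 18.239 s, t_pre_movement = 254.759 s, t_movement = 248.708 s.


Total = 34.245 + 18.239 + 254.759 + 248.708 = 555.951 s

555.951 s


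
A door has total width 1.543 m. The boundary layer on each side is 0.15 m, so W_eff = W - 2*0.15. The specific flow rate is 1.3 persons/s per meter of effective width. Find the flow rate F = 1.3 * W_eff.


W_eff = 1.543 - 0.30 = 1.243 m
F = 1.3 * 1.243 = 1.6159 persons/s

1.6159 persons/s


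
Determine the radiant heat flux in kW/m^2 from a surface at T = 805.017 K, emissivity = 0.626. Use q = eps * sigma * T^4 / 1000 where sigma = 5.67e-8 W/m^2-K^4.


T^4 = 4.1997e+11
q = 0.626 * 5.67e-8 * 4.1997e+11 / 1000 = 14.907 kW/m^2

14.907 kW/m^2


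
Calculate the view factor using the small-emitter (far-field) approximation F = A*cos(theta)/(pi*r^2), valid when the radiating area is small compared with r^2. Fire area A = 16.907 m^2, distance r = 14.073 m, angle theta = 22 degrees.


cos(22 deg) = 0.92718
pi*r^2 = 622.19
F = 16.907 * 0.92718 / 622.19 = 0.025195

0.025195


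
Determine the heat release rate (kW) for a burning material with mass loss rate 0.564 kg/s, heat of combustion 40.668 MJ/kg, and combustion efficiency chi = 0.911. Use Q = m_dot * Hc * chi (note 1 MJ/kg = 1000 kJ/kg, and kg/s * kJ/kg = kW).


Hc = 40.668 MJ/kg = 40.668 * 1000 kJ/kg = 40668 kJ/kg
Q = 0.564 kg/s * 40668 kJ/kg * 0.911 = 20895 kW

20895 kW


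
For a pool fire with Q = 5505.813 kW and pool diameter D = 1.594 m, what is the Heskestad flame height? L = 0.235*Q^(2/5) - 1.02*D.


Q^(2/5) = 31.357
0.235 * Q^(2/5) = 7.3688
1.02 * D = 1.6259
L = 5.7429 m

5.7429 m


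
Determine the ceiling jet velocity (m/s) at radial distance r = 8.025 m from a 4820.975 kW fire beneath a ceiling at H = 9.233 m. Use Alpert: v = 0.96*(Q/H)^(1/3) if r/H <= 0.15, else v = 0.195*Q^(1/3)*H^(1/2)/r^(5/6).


r/H = 8.025 / 9.233 = 0.86916
r/H > 0.15, so v = 0.195*Q^(1/3)*H^(1/2)/r^(5/6)
Q^(1/3) = 16.893
H^(1/2) = 3.0386
r^(5/6) = 5.6716
v = 0.195 * 16.893 * 3.0386 / 5.6716 = 1.7649 m/s

1.7649 m/s


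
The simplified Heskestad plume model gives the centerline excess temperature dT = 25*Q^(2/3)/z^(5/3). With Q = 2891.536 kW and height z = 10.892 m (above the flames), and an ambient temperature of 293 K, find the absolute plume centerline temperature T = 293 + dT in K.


Q^(2/3) = 202.96
z^(5/3) = 53.520
dT = 25 * 202.96 / 53.520 = 94.808 K
T = 293 + 94.808 = 387.81 K

387.81 K


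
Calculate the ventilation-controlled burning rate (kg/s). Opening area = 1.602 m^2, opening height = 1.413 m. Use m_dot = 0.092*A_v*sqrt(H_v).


sqrt(H_v) = 1.1887
m_dot = 0.092 * 1.602 * 1.1887 = 0.17519 kg/s

0.17519 kg/s


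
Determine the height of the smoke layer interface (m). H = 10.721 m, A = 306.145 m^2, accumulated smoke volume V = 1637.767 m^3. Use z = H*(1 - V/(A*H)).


V/(A*H) = 0.49899
1 - 0.49899 = 0.50101
z = 10.721 * 0.50101 = 5.3714 m

5.3714 m


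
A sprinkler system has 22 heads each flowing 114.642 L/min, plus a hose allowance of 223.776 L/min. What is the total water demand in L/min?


Sprinkler demand = 22 * 114.642 = 2522.124 L/min
Total = 2522.124 + 223.776 = 2745.9 L/min

2745.9 L/min


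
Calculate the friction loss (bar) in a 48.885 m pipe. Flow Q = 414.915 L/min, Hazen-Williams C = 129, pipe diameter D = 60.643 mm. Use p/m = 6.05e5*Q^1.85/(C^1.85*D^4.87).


Q^1.85 = 69699
C^1.85 = 8027.7
D^4.87 = 4.8100e+08
p/m = 0.010921 bar/m
p_total = 0.010921 * 48.885 = 0.53385 bar

0.53385 bar


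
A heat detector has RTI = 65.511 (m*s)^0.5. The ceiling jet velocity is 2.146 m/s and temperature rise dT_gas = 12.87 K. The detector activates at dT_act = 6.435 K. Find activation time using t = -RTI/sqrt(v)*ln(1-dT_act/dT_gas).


dT_act/dT_gas = 0.5
ln(1 - 0.5) = -0.69315
t = -65.511 / sqrt(2.146) * -0.69315 = 30.997 s

30.997 s


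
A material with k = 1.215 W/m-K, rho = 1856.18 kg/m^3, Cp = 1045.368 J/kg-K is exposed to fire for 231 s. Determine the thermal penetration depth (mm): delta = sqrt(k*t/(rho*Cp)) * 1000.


alpha = 1.215 / (1856.18 * 1045.368) = 6.2616e-07 m^2/s
alpha * t = 0.00014464
delta = sqrt(0.00014464) * 1000 = 12.027 mm

12.027 mm


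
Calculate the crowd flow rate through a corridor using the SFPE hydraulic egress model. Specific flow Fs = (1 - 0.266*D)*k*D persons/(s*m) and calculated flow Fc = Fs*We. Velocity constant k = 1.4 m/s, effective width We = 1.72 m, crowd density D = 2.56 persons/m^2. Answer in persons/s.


1 - 0.266*D = 1 - 0.266*2.56 = 0.31904
Fs = 0.31904 * 1.4 * 2.56 = 1.1434 persons/(s*m)
Fc = 1.1434 * 1.72 = 1.9667 persons/s

1.9667 persons/s


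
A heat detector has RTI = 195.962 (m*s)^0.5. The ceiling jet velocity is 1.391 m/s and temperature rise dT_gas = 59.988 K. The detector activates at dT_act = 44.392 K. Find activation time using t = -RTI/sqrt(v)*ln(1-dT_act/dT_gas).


dT_act/dT_gas = 0.74001
ln(1 - 0.74001) = -1.3471
t = -195.962 / sqrt(1.391) * -1.3471 = 223.83 s

223.83 s


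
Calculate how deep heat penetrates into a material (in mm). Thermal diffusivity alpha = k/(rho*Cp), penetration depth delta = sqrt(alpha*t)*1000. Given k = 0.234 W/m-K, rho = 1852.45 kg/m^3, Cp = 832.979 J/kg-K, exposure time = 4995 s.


alpha = 0.234 / (1852.45 * 832.979) = 1.5165e-07 m^2/s
alpha * t = 0.00075748
delta = sqrt(0.00075748) * 1000 = 27.522 mm

27.522 mm


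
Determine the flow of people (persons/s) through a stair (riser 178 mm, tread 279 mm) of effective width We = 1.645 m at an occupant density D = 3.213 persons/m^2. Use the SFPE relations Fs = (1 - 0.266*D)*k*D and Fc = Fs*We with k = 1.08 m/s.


1 - 0.266*D = 1 - 0.266*3.213 = 0.14534
Fs = 0.14534 * 1.08 * 3.213 = 0.50434 persons/(s*m)
Fc = 0.50434 * 1.645 = 0.82964 persons/s

0.82964 persons/s


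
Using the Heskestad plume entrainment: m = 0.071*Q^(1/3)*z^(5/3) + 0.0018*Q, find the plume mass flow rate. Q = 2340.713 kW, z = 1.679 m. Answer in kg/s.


Q^(1/3) = 13.277
z^(5/3) = 2.3718
First term = 0.071 * 13.277 * 2.3718 = 2.2359
Second term = 0.0018 * 2340.713 = 4.2133
m = 6.4492 kg/s

6.4492 kg/s


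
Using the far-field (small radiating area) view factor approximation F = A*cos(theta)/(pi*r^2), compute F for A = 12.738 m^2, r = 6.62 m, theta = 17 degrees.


cos(17 deg) = 0.95630
pi*r^2 = 137.68
F = 12.738 * 0.95630 / 137.68 = 0.088477

0.088477


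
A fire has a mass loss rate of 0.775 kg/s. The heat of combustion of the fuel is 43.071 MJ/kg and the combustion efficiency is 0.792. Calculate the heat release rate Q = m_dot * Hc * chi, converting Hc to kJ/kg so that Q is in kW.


Hc = 43.071 MJ/kg = 43.071 * 1000 kJ/kg = 43071 kJ/kg
Q = 0.775 kg/s * 43071 kJ/kg * 0.792 = 26437 kW

26437 kW


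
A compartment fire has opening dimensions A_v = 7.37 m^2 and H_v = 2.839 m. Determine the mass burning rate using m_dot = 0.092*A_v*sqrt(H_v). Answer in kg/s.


sqrt(H_v) = 1.6849
m_dot = 0.092 * 7.37 * 1.6849 = 1.1425 kg/s

1.1425 kg/s


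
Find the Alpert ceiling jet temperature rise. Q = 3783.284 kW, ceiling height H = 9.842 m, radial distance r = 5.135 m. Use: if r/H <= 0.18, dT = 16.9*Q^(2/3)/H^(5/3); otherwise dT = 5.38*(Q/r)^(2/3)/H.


r/H = 5.135 / 9.842 = 0.52174
r/H > 0.18, so dT = 5.38*(Q/r)^(2/3)/H
Q/r = 736.76
(Q/r)^(2/3) = 81.574
dT = 5.38 * 81.574 / 9.842 = 44.591 K

44.591 K


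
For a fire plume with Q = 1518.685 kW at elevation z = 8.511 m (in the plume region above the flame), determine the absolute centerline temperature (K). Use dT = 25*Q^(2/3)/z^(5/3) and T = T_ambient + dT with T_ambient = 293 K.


Q^(2/3) = 132.12
z^(5/3) = 35.479
dT = 25 * 132.12 / 35.479 = 93.100 K
T = 293 + 93.100 = 386.10 K

386.10 K


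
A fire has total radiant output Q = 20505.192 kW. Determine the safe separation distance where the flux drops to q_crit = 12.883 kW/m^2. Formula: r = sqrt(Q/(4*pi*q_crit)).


4*pi*q_crit = 161.89
Q/(4*pi*q_crit) = 126.66
r = sqrt(126.66) = 11.254 m

11.254 m


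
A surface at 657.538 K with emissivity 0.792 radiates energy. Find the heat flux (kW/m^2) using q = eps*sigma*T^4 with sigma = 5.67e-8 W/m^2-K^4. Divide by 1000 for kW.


T^4 = 1.8693e+11
q = 0.792 * 5.67e-8 * 1.8693e+11 / 1000 = 8.3944 kW/m^2

8.3944 kW/m^2


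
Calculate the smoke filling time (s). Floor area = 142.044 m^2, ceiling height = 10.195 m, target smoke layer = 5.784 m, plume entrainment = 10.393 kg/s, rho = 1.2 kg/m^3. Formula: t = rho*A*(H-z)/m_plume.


H - z = 4.411 m
t = 1.2 * 142.044 * 4.411 / 10.393 = 72.344 s

72.344 s


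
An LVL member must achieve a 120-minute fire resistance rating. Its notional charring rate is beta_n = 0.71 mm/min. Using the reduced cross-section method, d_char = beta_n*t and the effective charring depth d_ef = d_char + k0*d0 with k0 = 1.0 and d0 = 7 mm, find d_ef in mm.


d_char = 0.71 * 120 = 85.2 mm
d_ef = 85.2 + 1.0*7 = 92.2 mm

92.2 mm


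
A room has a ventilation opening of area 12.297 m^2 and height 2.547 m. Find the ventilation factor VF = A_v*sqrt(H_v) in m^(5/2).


sqrt(H_v) = 1.5959
VF = 12.297 * 1.5959 = 19.625 m^(5/2)

19.625 m^(5/2)


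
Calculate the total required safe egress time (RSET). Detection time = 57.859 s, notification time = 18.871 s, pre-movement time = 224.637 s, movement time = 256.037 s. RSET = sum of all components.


Total = 57.859 + 18.871 + 224.637 + 256.037 = 557.404 s

557.404 s


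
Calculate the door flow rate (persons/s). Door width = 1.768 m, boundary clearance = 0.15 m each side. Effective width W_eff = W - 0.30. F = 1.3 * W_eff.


W_eff = 1.768 - 0.30 = 1.468 m
F = 1.3 * 1.468 = 1.9084 persons/s

1.9084 persons/s


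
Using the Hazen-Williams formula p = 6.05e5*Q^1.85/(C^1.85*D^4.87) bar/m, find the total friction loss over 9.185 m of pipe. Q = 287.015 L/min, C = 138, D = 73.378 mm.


Q^1.85 = 35247
C^1.85 = 9094.4
D^4.87 = 1.2170e+09
p/m = 0.0019266 bar/m
p_total = 0.0019266 * 9.185 = 0.017696 bar

0.017696 bar


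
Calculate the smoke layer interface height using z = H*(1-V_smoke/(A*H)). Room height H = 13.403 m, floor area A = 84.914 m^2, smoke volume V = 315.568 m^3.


V/(A*H) = 0.27728
1 - 0.27728 = 0.72272
z = 13.403 * 0.72272 = 9.6867 m

9.6867 m


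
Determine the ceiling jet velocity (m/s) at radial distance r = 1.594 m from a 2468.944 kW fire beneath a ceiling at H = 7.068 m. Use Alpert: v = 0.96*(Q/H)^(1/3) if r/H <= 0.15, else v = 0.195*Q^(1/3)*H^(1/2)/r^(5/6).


r/H = 1.594 / 7.068 = 0.22552
r/H > 0.15, so v = 0.195*Q^(1/3)*H^(1/2)/r^(5/6)
Q^(1/3) = 13.516
H^(1/2) = 2.6586
r^(5/6) = 1.4748
v = 0.195 * 13.516 * 2.6586 / 1.4748 = 4.7509 m/s

4.7509 m/s


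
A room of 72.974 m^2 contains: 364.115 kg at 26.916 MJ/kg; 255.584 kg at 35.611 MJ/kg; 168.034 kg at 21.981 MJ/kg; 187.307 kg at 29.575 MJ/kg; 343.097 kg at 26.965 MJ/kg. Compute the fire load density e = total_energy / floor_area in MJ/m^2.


Total energy = 364.115*26.916 + 255.584*35.611 + 168.034*21.981 + 187.307*29.575 + 343.097*26.965
= 9800.519 + 9101.602 + 3693.555 + 5539.605 + 9251.611
= 37386.89 MJ
e = 37386.89 / 72.974 = 512.33 MJ/m^2

512.33 MJ/m^2


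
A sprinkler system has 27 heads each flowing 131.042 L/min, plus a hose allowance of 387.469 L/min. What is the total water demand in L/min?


Sprinkler demand = 27 * 131.042 = 3538.134 L/min
Total = 3538.134 + 387.469 = 3925.603 L/min

3925.603 L/min


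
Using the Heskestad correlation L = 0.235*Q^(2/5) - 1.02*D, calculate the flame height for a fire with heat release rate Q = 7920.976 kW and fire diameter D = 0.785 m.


Q^(2/5) = 36.267
0.235 * Q^(2/5) = 8.5227
1.02 * D = 0.80070
L = 7.7220 m

7.7220 m


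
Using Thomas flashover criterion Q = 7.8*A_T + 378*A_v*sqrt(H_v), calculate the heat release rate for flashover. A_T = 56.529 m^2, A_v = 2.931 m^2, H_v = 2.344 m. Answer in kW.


7.8*A_T = 440.93
sqrt(H_v) = 1.5310
378*A_v*sqrt(H_v) = 1696.2
Q = 440.93 + 1696.2 = 2137.2 kW

2137.2 kW


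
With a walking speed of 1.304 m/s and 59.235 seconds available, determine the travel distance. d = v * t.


d = 1.304 * 59.235 = 77.242 m

77.242 m


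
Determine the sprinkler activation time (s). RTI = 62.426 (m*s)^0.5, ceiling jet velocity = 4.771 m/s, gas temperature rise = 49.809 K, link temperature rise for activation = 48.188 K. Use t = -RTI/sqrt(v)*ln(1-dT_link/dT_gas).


dT_link/dT_gas = 0.96746
ln(1 - 0.96746) = -3.4252
t = -62.426 / sqrt(4.771) * -3.4252 = 97.891 s

97.891 s


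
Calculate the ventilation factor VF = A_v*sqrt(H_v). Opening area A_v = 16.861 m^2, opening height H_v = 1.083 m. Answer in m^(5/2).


sqrt(H_v) = 1.0407
VF = 16.861 * 1.0407 = 17.547 m^(5/2)

17.547 m^(5/2)


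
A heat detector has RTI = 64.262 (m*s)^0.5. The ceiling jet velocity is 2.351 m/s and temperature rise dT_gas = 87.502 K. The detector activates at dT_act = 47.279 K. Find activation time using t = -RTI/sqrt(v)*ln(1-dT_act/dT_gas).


dT_act/dT_gas = 0.54032
ln(1 - 0.54032) = -0.77722
t = -64.262 / sqrt(2.351) * -0.77722 = 32.574 s

32.574 s


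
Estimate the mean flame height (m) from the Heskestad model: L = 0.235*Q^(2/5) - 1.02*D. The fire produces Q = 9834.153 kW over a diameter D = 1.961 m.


Q^(2/5) = 39.545
0.235 * Q^(2/5) = 9.2931
1.02 * D = 2.0002
L = 7.2929 m

7.2929 m


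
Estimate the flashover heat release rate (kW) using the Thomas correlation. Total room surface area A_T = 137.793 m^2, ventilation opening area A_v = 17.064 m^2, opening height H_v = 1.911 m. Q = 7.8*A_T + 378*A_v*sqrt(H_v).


7.8*A_T = 1074.8
sqrt(H_v) = 1.3824
378*A_v*sqrt(H_v) = 8916.7
Q = 1074.8 + 8916.7 = 9991.5 kW

9991.5 kW


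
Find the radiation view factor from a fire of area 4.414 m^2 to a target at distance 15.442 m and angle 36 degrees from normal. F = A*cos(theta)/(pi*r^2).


cos(36 deg) = 0.80902
pi*r^2 = 749.13
F = 4.414 * 0.80902 / 749.13 = 0.0047669

0.0047669


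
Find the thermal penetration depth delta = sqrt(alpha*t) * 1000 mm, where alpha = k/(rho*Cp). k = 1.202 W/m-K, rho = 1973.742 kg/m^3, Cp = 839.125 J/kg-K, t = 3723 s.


alpha = 1.202 / (1973.742 * 839.125) = 7.2575e-07 m^2/s
alpha * t = 0.0027020
delta = sqrt(0.0027020) * 1000 = 51.980 mm

51.980 mm


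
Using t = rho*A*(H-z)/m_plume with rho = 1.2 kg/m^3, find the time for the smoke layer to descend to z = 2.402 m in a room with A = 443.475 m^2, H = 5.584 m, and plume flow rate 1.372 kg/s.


H - z = 3.182 m
t = 1.2 * 443.475 * 3.182 / 1.372 = 1234.2 s

1234.2 s


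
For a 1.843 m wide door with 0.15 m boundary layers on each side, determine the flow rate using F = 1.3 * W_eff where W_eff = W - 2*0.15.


W_eff = 1.843 - 0.30 = 1.543 m
F = 1.3 * 1.543 = 2.0059 persons/s

2.0059 persons/s


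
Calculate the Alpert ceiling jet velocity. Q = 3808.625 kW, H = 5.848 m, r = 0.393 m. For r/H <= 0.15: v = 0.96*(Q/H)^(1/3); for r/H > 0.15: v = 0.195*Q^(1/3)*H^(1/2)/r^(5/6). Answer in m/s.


r/H = 0.393 / 5.848 = 0.067202
r/H <= 0.15, so v = 0.96*(Q/H)^(1/3)
Q/H = 651.27
(Q/H)^(1/3) = 8.6680
v = 0.96 * 8.6680 = 8.3213 m/s

8.3213 m/s


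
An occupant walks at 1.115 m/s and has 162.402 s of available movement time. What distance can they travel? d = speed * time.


d = 1.115 * 162.402 = 181.08 m

181.08 m


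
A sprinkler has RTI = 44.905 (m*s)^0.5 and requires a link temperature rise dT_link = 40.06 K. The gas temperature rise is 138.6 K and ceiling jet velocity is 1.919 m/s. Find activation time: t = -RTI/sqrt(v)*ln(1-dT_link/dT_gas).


dT_link/dT_gas = 0.28903
ln(1 - 0.28903) = -0.34113
t = -44.905 / sqrt(1.919) * -0.34113 = 11.058 s

11.058 s


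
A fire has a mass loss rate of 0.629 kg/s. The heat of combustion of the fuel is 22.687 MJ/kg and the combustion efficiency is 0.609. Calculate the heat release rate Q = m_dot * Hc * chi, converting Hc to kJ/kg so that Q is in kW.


Hc = 22.687 MJ/kg = 22.687 * 1000 kJ/kg = 22687 kJ/kg
Q = 0.629 kg/s * 22687 kJ/kg * 0.609 = 8690.5 kW

8690.5 kW


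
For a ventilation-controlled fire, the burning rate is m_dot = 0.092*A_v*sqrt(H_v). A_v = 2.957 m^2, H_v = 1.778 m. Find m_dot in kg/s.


sqrt(H_v) = 1.3334
m_dot = 0.092 * 2.957 * 1.3334 = 0.36275 kg/s

0.36275 kg/s


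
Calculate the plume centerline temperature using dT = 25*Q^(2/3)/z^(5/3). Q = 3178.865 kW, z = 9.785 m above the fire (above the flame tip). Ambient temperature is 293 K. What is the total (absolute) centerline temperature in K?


Q^(2/3) = 216.20
z^(5/3) = 44.765
dT = 25 * 216.20 / 44.765 = 120.74 K
T = 293 + 120.74 = 413.74 K

413.74 K


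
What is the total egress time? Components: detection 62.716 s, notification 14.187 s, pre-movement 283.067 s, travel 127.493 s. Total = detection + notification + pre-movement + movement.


Total = 62.716 + 14.187 + 283.067 + 127.493 = 487.463 s

487.463 s


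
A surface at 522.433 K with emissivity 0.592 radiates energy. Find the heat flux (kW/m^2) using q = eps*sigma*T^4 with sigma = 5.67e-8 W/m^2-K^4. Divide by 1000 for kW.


T^4 = 7.4494e+10
q = 0.592 * 5.67e-8 * 7.4494e+10 / 1000 = 2.5005 kW/m^2

2.5005 kW/m^2


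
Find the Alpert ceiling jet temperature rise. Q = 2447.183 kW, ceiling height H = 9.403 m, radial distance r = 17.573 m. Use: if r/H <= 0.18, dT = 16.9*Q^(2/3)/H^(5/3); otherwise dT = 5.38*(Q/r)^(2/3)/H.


r/H = 17.573 / 9.403 = 1.8689
r/H > 0.18, so dT = 5.38*(Q/r)^(2/3)/H
Q/r = 139.26
(Q/r)^(2/3) = 26.867
dT = 5.38 * 26.867 / 9.403 = 15.372 K

15.372 K


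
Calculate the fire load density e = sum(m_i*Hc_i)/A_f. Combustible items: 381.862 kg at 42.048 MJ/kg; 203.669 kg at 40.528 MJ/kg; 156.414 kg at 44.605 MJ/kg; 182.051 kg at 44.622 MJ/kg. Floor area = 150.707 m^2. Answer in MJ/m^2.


Total energy = 381.862*42.048 + 203.669*40.528 + 156.414*44.605 + 182.051*44.622
= 16056.53 + 8254.297 + 6976.846 + 8123.480
= 39411.16 MJ
e = 39411.16 / 150.707 = 261.51 MJ/m^2

261.51 MJ/m^2


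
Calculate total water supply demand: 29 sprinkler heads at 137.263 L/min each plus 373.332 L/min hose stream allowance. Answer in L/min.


Sprinkler demand = 29 * 137.263 = 3980.627 L/min
Total = 3980.627 + 373.332 = 4353.959 L/min

4353.959 L/min


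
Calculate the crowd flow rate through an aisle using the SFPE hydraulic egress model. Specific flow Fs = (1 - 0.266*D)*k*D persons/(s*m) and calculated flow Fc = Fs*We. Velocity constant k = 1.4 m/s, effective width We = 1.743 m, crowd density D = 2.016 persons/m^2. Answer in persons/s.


1 - 0.266*D = 1 - 0.266*2.016 = 0.46374
Fs = 0.46374 * 1.4 * 2.016 = 1.3089 persons/(s*m)
Fc = 1.3089 * 1.743 = 2.2814 persons/s

2.2814 persons/s


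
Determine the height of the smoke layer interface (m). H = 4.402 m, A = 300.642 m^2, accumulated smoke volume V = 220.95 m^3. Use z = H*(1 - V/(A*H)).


V/(A*H) = 0.16695
1 - 0.16695 = 0.83305
z = 4.402 * 0.83305 = 3.6671 m

3.6671 m


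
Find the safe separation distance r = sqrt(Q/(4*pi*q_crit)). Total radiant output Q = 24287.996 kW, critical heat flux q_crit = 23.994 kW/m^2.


4*pi*q_crit = 301.52
Q/(4*pi*q_crit) = 80.553
r = sqrt(80.553) = 8.9751 m

8.9751 m


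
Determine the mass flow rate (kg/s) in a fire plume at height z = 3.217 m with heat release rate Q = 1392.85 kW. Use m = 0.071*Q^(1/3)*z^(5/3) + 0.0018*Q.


Q^(1/3) = 11.168
z^(5/3) = 7.0105
First term = 0.071 * 11.168 * 7.0105 = 5.5588
Second term = 0.0018 * 1392.85 = 2.5071
m = 8.0659 kg/s

8.0659 kg/s


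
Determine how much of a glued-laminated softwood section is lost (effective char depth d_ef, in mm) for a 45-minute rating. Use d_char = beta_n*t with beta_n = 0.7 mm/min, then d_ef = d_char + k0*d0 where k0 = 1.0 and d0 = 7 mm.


d_char = 0.7 * 45 = 31.5 mm
d_ef = 31.5 + 1.0*7 = 38.5 mm

38.5 mm


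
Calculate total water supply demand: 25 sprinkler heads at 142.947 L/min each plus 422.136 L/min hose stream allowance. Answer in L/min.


Sprinkler demand = 25 * 142.947 = 3573.675 L/min
Total = 3573.675 + 422.136 = 3995.811 L/min

3995.811 L/min


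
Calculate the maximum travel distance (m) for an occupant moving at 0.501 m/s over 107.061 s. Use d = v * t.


d = 0.501 * 107.061 = 53.638 m

53.638 m


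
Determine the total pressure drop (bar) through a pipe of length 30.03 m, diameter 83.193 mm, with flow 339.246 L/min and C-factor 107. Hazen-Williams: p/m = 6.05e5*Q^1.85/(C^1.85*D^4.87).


Q^1.85 = 48023
C^1.85 = 5680.2
D^4.87 = 2.2430e+09
p/m = 0.0022805 bar/m
p_total = 0.0022805 * 30.03 = 0.068483 bar

0.068483 bar


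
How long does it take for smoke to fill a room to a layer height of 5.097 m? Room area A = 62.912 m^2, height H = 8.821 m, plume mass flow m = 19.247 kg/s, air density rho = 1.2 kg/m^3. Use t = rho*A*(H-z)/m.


H - z = 3.724 m
t = 1.2 * 62.912 * 3.724 / 19.247 = 14.607 s

14.607 s


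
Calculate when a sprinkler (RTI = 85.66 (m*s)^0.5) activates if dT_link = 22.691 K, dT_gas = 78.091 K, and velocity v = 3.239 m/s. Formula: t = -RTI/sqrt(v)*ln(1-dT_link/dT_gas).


dT_link/dT_gas = 0.29057
ln(1 - 0.29057) = -0.34330
t = -85.66 / sqrt(3.239) * -0.34330 = 16.340 s

16.340 s


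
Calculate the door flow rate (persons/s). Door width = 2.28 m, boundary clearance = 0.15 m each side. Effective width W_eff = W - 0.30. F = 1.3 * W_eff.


W_eff = 2.28 - 0.30 = 1.98 m
F = 1.3 * 1.98 = 2.574 persons/s

2.574 persons/s


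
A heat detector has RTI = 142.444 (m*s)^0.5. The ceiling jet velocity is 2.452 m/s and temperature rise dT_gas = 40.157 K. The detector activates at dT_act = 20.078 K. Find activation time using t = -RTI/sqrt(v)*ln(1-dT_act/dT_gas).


dT_act/dT_gas = 0.49999
ln(1 - 0.49999) = -0.69312
t = -142.444 / sqrt(2.452) * -0.69312 = 63.051 s

63.051 s


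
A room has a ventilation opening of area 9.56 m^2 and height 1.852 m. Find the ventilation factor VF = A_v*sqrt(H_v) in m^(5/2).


sqrt(H_v) = 1.3609
VF = 9.56 * 1.3609 = 13.010 m^(5/2)

13.010 m^(5/2)


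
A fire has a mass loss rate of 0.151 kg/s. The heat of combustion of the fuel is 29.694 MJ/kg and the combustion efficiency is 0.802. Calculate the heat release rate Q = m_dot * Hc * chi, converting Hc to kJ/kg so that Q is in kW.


Hc = 29.694 MJ/kg = 29.694 * 1000 kJ/kg = 29694 kJ/kg
Q = 0.151 kg/s * 29694 kJ/kg * 0.802 = 3596.0 kW

3596.0 kW


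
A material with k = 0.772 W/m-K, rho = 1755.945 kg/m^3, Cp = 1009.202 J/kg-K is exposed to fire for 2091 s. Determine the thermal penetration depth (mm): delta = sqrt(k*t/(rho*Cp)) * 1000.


alpha = 0.772 / (1755.945 * 1009.202) = 4.3564e-07 m^2/s
alpha * t = 0.00091092
delta = sqrt(0.00091092) * 1000 = 30.182 mm

30.182 mm


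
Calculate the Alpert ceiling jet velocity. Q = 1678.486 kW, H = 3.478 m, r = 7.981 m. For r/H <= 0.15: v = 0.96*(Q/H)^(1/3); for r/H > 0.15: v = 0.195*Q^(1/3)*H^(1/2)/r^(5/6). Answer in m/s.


r/H = 7.981 / 3.478 = 2.2947
r/H > 0.15, so v = 0.195*Q^(1/3)*H^(1/2)/r^(5/6)
Q^(1/3) = 11.884
H^(1/2) = 1.8649
r^(5/6) = 5.6457
v = 0.195 * 11.884 * 1.8649 / 5.6457 = 0.76552 m/s

0.76552 m/s


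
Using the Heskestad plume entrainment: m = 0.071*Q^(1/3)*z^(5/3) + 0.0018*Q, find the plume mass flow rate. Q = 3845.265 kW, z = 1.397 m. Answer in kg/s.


Q^(1/3) = 15.667
z^(5/3) = 1.7458
First term = 0.071 * 15.667 * 1.7458 = 1.9419
Second term = 0.0018 * 3845.265 = 6.9215
m = 8.8634 kg/s

8.8634 kg/s


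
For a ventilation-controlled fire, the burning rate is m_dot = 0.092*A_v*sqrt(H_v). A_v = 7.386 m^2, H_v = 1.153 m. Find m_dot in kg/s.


sqrt(H_v) = 1.0738
m_dot = 0.092 * 7.386 * 1.0738 = 0.72965 kg/s

0.72965 kg/s


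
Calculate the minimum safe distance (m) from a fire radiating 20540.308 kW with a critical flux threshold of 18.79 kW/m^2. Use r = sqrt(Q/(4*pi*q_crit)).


4*pi*q_crit = 236.12
Q/(4*pi*q_crit) = 86.990
r = sqrt(86.990) = 9.3269 m

9.3269 m
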